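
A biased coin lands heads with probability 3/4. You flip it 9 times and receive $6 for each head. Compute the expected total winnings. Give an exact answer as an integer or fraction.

81/2 dollars

E[#heads] = 9·3/4 = 27/4 (linearity over flips).
E[winnings] = 6·27/4 = 81/2.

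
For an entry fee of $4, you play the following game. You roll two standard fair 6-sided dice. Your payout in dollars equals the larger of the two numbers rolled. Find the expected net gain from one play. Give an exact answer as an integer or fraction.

Distribution of the larger of the two numbers rolled: 1 w.p. 1/36, 2 w.p. 1/12, 3 w.p. 5/36, 4 w.p. 7/36, 5 w.p. 1/4, 6 w.p. 11/36
E[payout] = (1/36)·1 + (1/12)·2 + (5/36)·3 + (7/36)·4 + (1/4)·5 + (11/36)·6 = 161/36
Expected profit = 161/36 − 4 = 17/36

17/36 dollars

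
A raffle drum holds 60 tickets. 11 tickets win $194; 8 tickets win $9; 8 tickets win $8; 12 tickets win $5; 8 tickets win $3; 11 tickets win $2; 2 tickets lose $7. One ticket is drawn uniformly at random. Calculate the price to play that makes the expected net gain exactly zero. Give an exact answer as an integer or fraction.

E[payout] = (11/60)·194 + (8/60)·9 + (8/60)·8 + (12/60)·5 + (8/60)·3 + (11/60)·2 + (2/60)·(-7) = 1181/30
Fair fee = E[payout] = 1181/30

1181/30 dollars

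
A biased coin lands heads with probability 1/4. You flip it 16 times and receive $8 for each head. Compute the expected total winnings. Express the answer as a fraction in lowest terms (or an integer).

$32

E[#heads] = 16·1/4 = 4 (linearity over flips).
E[winnings] = 8·4 = 32.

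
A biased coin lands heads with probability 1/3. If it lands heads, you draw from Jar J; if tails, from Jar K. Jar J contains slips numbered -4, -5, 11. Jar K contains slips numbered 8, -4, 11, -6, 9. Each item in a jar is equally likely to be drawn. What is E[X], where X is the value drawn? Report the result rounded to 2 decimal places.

E[X | Jar J] = (-4 − 5 + 11)/3 = 2/3
E[X | Jar K] = (8 − 4 + 11 − 6 + 9)/5 = 18/5
E[X] = (1/3)·2/3 + (2/3)·18/5 = 118/45 ≈ 2.62

2.62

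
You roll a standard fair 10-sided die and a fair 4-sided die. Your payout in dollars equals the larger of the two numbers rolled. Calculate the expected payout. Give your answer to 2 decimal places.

$5.75

Distribution of the larger of the two numbers rolled: 1 w.p. 1/40, 2 w.p. 3/40, 3 w.p. 1/8, 4 w.p. 7/40, 5 w.p. 1/10, 6 w.p. 1/10, …
E[payout] = (1/40)·1 + (3/40)·2 + (1/8)·3 + (7/40)·4 + (1/10)·5 + (1/10)·6 + (1/10)·7 + (1/10)·8 + (1/10)·9 + (1/10)·10 = 23/4
≈ $5.75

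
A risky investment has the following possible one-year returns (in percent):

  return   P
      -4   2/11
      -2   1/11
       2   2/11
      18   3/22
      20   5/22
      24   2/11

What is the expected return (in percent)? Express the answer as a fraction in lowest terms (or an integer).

119/11

E[X] = (2/11)·(-4) + (1/11)·(-2) + (2/11)·2 + (3/22)·18 + (5/22)·20 + (2/11)·24
     = 119/11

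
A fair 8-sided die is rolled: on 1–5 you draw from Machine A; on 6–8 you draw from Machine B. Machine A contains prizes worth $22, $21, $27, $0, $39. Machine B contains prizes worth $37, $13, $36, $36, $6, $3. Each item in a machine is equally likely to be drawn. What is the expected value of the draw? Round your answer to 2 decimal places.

E[X | Machine A] = (22 + 21 + 27 + 0 + 39)/5 = 109/5
E[X | Machine B] = (37 + 13 + 36 + 36 + 6 + 3)/6 = 131/6
E[X] = (5/8)·109/5 + (3/8)·131/6 = 349/16 ≈ 21.81

$21.81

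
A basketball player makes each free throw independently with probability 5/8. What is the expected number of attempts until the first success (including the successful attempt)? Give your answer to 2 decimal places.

For a geometric distribution, E[trials] = 1/p = 1/(5/8) = 8/5.
≈ 1.60

1.60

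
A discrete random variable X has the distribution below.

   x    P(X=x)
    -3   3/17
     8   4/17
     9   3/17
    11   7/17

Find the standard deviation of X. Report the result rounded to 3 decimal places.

4.995

E[X] = 127/17, E[X²] = 1373/17
Var(X) = E[X²] − (E[X])² = 1373/17 − 16129/289 = 7212/289
SD(X) = √(7212/289) ≈ 4.995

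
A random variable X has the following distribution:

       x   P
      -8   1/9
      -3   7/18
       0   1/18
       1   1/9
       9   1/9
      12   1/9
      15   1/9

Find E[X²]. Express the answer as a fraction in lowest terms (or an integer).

E[X²] = (1/9)·64 + (7/18)·9 + (1/18)·0 + (1/9)·1 + (1/9)·81 + (1/9)·144 + (1/9)·225
     = 1093/18

1093/18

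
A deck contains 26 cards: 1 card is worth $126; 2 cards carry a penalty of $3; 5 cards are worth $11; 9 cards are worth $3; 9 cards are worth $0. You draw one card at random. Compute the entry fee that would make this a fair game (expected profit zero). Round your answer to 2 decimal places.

E[payout] = (1/26)·126 + (2/26)·(-3) + (5/26)·11 + (9/26)·3 + (9/26)·0 = 101/13
Fair fee = E[payout] = 101/13 ≈ $7.77

$7.77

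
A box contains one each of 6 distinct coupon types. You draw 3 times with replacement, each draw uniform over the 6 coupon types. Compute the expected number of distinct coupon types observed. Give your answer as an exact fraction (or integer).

91/36

Let Xⱼ=1 if type j appears at least once. P(Xⱼ=1) = 1 − ((6−1)/6)^3 = 91/216.
E[#distinct] = 6·91/216 = 91/36.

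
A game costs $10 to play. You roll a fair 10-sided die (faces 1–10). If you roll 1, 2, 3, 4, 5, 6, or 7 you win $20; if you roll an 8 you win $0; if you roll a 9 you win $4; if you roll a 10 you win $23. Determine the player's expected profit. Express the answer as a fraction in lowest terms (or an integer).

67/10 dollars

E[payout] = (1/10)·0 + (1/10)·4 + (7/10)·20 + (1/10)·23 = 167/10
Expected profit = 167/10 − 10 = 67/10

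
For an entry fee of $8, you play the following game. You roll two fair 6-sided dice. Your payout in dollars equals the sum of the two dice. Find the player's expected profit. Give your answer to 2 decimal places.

Distribution of the sum of the two dice: 2 w.p. 1/36, 3 w.p. 1/18, 4 w.p. 1/12, 5 w.p. 1/9, 6 w.p. 5/36, 7 w.p. 1/6, …
E[payout] = (1/36)·2 + (1/18)·3 + (1/12)·4 + (1/9)·5 + (5/36)·6 + (1/6)·7 + (5/36)·8 + (1/9)·9 + (1/12)·10 + (1/18)·11 + (1/36)·12 = 7
Expected profit = 7 − 8 = -1 ≈ -$1.00

-$1.00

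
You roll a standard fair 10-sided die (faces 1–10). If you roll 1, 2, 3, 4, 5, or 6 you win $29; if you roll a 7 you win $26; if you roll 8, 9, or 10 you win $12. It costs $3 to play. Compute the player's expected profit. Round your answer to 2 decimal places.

$20.60

E[payout] = (3/10)·12 + (1/10)·26 + (3/5)·29 = 118/5
Expected profit = 118/5 − 3 = 103/5 ≈ $20.60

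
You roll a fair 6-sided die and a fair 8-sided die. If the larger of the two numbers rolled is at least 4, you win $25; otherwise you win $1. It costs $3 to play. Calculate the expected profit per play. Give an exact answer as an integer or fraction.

35/2 dollars

E[payout] = (3/16)·1 + (13/16)·25 = 41/2
Expected profit = 41/2 − 3 = 35/2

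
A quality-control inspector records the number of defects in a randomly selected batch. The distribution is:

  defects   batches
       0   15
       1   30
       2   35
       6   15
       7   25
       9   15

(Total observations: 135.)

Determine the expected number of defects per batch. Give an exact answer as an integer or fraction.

Total = 135, so P(defects=0) = 15/135, etc.
E[X] = (1/9)·0 + (2/9)·1 + (7/27)·2 + (1/9)·6 + (5/27)·7 + (1/9)·9
     = 100/27

100/27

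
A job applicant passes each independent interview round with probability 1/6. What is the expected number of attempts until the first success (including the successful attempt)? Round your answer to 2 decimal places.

6.00

For a geometric distribution, E[trials] = 1/p = 1/(1/6) = 6.
≈ 6.00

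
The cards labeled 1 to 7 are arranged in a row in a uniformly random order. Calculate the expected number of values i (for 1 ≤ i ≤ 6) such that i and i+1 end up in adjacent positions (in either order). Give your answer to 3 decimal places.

1.714

For each i ∈ {1,…,6}, let Xᵢ = 1 if i and i+1 are adjacent. P(Xᵢ=1) = 2·(7−1)!/7! = 2/7.
By linearity, E[ΣXᵢ] = (6)·(2/7) = 12/7.
≈ 1.714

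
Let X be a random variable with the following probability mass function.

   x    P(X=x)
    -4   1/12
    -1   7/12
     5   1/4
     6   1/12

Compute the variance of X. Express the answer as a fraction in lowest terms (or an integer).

E[X] = (1/12)·(-4) + (7/12)·(-1) + (1/4)·5 + (1/12)·6 = 5/6
E[X²] = (1/12)·16 + (7/12)·1 + (1/4)·25 + (1/12)·36 = 67/6
Var(X) = 67/6 − (5/6)² = 377/36

377/36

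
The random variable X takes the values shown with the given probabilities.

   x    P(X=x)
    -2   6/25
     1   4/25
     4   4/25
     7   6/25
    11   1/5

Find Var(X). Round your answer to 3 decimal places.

22.000

E[X] = (6/25)·(-2) + (4/25)·1 + (4/25)·4 + (6/25)·7 + (1/5)·11 = 21/5
E[X²] = (6/25)·4 + (4/25)·1 + (4/25)·16 + (6/25)·49 + (1/5)·121 = 991/25
Var(X) = 991/25 − (21/5)² = 22 ≈ 22.000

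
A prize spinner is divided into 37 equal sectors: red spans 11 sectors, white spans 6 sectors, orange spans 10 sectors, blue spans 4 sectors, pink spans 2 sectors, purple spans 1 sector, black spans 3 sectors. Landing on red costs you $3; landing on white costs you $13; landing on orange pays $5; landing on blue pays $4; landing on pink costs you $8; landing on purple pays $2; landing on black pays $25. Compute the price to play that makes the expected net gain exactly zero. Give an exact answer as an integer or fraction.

16/37 dollars

E[payout] = (11/37)·(-3) + (6/37)·(-13) + (10/37)·5 + (4/37)·4 + (2/37)·(-8) + (1/37)·2 + (3/37)·25 = 16/37
Fair fee = E[payout] = 16/37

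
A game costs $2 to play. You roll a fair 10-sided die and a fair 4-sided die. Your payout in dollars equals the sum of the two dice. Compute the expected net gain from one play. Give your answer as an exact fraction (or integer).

Distribution of the sum of the two dice: 2 w.p. 1/40, 3 w.p. 1/20, 4 w.p. 3/40, 5 w.p. 1/10, 6 w.p. 1/10, 7 w.p. 1/10, …
E[payout] = (1/40)·2 + (1/20)·3 + (3/40)·4 + (1/10)·5 + (1/10)·6 + (1/10)·7 + (1/10)·8 + (1/10)·9 + (1/10)·10 + (1/10)·11 + (3/40)·12 + (1/20)·13 + (1/40)·14 = 8
Expected profit = 8 − 2 = 6

$6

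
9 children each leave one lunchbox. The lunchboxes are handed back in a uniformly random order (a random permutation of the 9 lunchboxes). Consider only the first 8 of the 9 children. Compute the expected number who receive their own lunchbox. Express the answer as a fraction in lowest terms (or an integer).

Let Xᵢ = 1 if person i gets their own lunchbox. For each i, P(Xᵢ=1) = 1/9.
By linearity of expectation, E[X₁+…+X_8] = 8·(1/9) = 8/9.

8/9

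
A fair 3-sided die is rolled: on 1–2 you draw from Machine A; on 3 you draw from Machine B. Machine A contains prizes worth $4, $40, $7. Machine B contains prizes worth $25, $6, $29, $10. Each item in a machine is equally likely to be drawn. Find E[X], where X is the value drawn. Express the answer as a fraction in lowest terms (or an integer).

E[X | Machine A] = (4 + 40 + 7)/3 = 17
E[X | Machine B] = (25 + 6 + 29 + 10)/4 = 35/2
E[X] = (2/3)·17 + (1/3)·35/2 = 103/6

103/6 dollars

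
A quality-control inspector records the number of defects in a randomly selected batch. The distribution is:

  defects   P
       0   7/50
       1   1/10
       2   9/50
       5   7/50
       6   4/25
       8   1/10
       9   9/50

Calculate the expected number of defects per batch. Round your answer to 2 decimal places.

E[X] = (7/50)·0 + (1/10)·1 + (9/50)·2 + (7/50)·5 + (4/25)·6 + (1/10)·8 + (9/50)·9
     = 227/50 ≈ 4.54

4.54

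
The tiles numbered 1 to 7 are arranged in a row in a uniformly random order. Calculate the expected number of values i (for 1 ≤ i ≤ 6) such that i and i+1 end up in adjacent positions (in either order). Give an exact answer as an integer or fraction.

12/7

For each i ∈ {1,…,6}, let Xᵢ = 1 if i and i+1 are adjacent. P(Xᵢ=1) = 2·(7−1)!/7! = 2/7.
By linearity, E[ΣXᵢ] = (6)·(2/7) = 12/7.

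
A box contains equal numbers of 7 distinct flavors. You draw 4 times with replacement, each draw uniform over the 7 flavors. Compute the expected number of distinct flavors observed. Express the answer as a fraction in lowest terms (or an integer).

Let Xⱼ=1 if type j appears at least once. P(Xⱼ=1) = 1 − ((7−1)/7)^4 = 1105/2401.
E[#distinct] = 7·1105/2401 = 1105/343.

1105/343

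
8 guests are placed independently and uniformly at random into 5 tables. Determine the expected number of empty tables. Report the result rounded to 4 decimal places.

0.8389

Let Xⱼ=1 if table j is empty. P(Xⱼ=1) = ((5-1)/5)^8 = 65536/390625.
By linearity, E[#empty] = 5·65536/390625 = 65536/78125.
≈ 0.8389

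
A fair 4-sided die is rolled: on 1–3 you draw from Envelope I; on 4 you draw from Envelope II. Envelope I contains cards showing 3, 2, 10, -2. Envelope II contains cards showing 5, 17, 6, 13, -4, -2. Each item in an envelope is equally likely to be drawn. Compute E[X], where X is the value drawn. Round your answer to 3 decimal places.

3.896

E[X | Envelope I] = (3 + 2 + 10 − 2)/4 = 13/4
E[X | Envelope II] = (5 + 17 + 6 + 13 − 4 − 2)/6 = 35/6
E[X] = (3/4)·13/4 + (1/4)·35/6 = 187/48 ≈ 3.896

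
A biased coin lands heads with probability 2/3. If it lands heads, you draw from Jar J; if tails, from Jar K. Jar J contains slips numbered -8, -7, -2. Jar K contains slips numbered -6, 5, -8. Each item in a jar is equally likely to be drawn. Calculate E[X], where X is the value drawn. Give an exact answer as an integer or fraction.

-43/9

E[X | Jar J] = (-8 − 7 − 2)/3 = -17/3
E[X | Jar K] = (-6 + 5 − 8)/3 = -3
E[X] = (2/3)·(-17/3) + (1/3)·(-3) = -43/9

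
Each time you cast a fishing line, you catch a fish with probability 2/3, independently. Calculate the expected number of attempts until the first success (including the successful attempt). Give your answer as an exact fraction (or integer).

3/2

For a geometric distribution, E[trials] = 1/p = 1/(2/3) = 3/2.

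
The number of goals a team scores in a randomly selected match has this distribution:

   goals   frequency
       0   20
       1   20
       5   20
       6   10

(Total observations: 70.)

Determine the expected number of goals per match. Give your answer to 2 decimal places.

2.57

Total = 70, so P(goals=0) = 20/70, etc.
E[X] = (2/7)·0 + (2/7)·1 + (2/7)·5 + (1/7)·6
     = 18/7 ≈ 2.57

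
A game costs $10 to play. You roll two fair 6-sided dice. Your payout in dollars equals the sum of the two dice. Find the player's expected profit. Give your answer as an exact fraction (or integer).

Distribution of the sum of the two dice: 2 w.p. 1/36, 3 w.p. 1/18, 4 w.p. 1/12, 5 w.p. 1/9, 6 w.p. 5/36, 7 w.p. 1/6, …
E[payout] = (1/36)·2 + (1/18)·3 + (1/12)·4 + (1/9)·5 + (5/36)·6 + (1/6)·7 + (5/36)·8 + (1/9)·9 + (1/12)·10 + (1/18)·11 + (1/36)·12 = 7
Expected profit = 7 − 10 = -3

-$3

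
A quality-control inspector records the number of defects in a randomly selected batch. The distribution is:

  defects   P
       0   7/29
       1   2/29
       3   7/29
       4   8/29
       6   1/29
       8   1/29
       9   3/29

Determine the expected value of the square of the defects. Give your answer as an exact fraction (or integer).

E[X²] = (7/29)·0 + (2/29)·1 + (7/29)·9 + (8/29)·16 + (1/29)·36 + (1/29)·64 + (3/29)·81
     = 536/29

536/29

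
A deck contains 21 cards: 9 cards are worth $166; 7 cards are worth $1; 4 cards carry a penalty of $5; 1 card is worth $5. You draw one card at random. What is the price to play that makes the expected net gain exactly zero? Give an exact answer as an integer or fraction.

E[payout] = (9/21)·166 + (7/21)·1 + (4/21)·(-5) + (1/21)·5 = 1486/21
Fair fee = E[payout] = 1486/21

1486/21 dollars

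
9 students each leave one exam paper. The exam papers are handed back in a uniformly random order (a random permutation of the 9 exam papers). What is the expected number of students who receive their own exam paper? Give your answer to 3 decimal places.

Let Xᵢ = 1 if person i gets their own exam paper. For each i, P(Xᵢ=1) = 1/9.
By linearity of expectation, E[X₁+…+X_9] = 9·(1/9) = 1.
≈ 1.000

1.000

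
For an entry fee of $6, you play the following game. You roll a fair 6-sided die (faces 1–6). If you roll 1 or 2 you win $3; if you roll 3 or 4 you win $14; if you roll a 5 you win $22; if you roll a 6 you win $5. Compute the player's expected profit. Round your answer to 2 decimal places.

$4.17

E[payout] = (1/3)·3 + (1/6)·5 + (1/3)·14 + (1/6)·22 = 61/6
Expected profit = 61/6 − 6 = 25/6 ≈ $4.17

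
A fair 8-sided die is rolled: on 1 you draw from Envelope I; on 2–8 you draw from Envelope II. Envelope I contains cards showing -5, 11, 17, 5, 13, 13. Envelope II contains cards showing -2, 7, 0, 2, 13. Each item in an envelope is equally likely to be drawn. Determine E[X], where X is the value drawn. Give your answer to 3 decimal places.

4.625

E[X | Envelope I] = (-5 + 11 + 17 + 5 + 13 + 13)/6 = 9
E[X | Envelope II] = (-2 + 7 + 0 + 2 + 13)/5 = 4
E[X] = (1/8)·9 + (7/8)·4 = 37/8 ≈ 4.625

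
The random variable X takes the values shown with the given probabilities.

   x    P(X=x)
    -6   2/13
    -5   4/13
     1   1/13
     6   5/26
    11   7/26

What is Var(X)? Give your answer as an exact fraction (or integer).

33673/676

E[X] = (2/13)·(-6) + (4/13)·(-5) + (1/13)·1 + (5/26)·6 + (7/26)·11 = 45/26
E[X²] = (2/13)·36 + (4/13)·25 + (1/13)·1 + (5/26)·36 + (7/26)·121 = 1373/26
Var(X) = 1373/26 − (45/26)² = 33673/676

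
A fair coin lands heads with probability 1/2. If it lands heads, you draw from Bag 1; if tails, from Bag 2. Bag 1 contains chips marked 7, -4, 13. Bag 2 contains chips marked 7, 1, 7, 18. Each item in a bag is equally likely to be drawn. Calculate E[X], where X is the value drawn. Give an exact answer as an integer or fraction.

163/24

E[X | Bag 1] = (7 − 4 + 13)/3 = 16/3
E[X | Bag 2] = (7 + 1 + 7 + 18)/4 = 33/4
E[X] = (1/2)·16/3 + (1/2)·33/4 = 163/24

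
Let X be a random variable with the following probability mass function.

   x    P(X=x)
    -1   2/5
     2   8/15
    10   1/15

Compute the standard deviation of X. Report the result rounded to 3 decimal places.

E[X] = 4/3, E[X²] = 46/5
Var(X) = E[X²] − (E[X])² = 46/5 − 16/9 = 334/45
SD(X) = √(334/45) ≈ 2.724

2.724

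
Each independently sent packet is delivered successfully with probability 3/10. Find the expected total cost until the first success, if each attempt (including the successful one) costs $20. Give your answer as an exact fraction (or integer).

E[#attempts] = 1/p = 10/3; E[cost] = 20·10/3 = 200/3.

200/3 dollars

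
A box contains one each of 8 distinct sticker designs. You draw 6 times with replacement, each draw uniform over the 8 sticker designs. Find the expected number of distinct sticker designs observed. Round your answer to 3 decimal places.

4.410

Let Xⱼ=1 if type j appears at least once. P(Xⱼ=1) = 1 − ((8−1)/8)^6 = 144495/262144.
E[#distinct] = 8·144495/262144 = 144495/32768.
≈ 4.410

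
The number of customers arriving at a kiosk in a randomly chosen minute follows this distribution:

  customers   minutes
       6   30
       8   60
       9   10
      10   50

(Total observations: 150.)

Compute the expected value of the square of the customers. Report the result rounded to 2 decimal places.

Total = 150, so P(customers=6) = 30/150, etc.
E[X²] = (1/5)·36 + (2/5)·64 + (1/15)·81 + (1/3)·100
     = 1073/15 ≈ 71.53

71.53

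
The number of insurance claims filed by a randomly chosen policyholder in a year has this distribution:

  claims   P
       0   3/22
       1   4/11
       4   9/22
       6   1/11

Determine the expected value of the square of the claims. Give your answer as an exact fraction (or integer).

E[X²] = (3/22)·0 + (4/11)·1 + (9/22)·16 + (1/11)·36
     = 112/11

112/11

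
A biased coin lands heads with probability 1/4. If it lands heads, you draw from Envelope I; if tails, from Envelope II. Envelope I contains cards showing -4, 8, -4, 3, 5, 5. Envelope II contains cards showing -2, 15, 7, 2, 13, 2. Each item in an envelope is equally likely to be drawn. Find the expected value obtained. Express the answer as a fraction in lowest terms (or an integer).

E[X | Envelope I] = (-4 + 8 − 4 + 3 + 5 + 5)/6 = 13/6
E[X | Envelope II] = (-2 + 15 + 7 + 2 + 13 + 2)/6 = 37/6
E[X] = (1/4)·13/6 + (3/4)·37/6 = 31/6

31/6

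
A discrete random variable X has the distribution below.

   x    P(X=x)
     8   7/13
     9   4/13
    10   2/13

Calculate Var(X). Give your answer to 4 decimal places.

0.5444

E[X] = (7/13)·8 + (4/13)·9 + (2/13)·10 = 112/13
E[X²] = (7/13)·64 + (4/13)·81 + (2/13)·100 = 972/13
Var(X) = 972/13 − (112/13)² = 92/169 ≈ 0.5444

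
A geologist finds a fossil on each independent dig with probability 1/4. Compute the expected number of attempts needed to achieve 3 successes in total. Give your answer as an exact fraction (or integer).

By linearity (sum of 3 independent geometric waits), E[trials] = 3/p = 3/(1/4) = 12.

12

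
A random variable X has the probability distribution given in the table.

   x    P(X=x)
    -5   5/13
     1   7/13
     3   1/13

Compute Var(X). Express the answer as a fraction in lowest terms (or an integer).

1608/169

E[X] = (5/13)·(-5) + (7/13)·1 + (1/13)·3 = -15/13
E[X²] = (5/13)·25 + (7/13)·1 + (1/13)·9 = 141/13
Var(X) = 141/13 − (-15/13)² = 1608/169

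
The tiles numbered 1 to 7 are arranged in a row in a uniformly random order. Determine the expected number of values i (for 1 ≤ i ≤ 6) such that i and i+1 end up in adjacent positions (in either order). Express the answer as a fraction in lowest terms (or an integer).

For each i ∈ {1,…,6}, let Xᵢ = 1 if i and i+1 are adjacent. P(Xᵢ=1) = 2·(7−1)!/7! = 2/7.
By linearity, E[ΣXᵢ] = (6)·(2/7) = 12/7.

12/7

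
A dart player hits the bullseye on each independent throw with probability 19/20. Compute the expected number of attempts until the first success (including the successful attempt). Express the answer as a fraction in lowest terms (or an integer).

20/19

For a geometric distribution, E[trials] = 1/p = 1/(19/20) = 20/19.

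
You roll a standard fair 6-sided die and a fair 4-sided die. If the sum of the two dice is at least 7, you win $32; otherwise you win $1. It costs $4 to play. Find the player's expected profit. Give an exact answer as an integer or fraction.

E[payout] = (7/12)·1 + (5/12)·32 = 167/12
Expected profit = 167/12 − 4 = 119/12

119/12 dollars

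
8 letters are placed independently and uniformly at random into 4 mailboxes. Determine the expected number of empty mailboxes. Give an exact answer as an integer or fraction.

6561/16384

Let Xⱼ=1 if mailbox j is empty. P(Xⱼ=1) = ((4-1)/4)^8 = 6561/65536.
By linearity, E[#empty] = 4·6561/65536 = 6561/16384.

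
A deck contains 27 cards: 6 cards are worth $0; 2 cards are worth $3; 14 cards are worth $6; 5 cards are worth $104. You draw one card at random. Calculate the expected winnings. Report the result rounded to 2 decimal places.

$22.59

E[payout] = (6/27)·0 + (2/27)·3 + (14/27)·6 + (5/27)·104 = 610/27
≈ $22.59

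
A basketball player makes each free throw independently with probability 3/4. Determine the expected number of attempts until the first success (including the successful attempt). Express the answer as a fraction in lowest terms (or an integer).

For a geometric distribution, E[trials] = 1/p = 1/(3/4) = 4/3.

4/3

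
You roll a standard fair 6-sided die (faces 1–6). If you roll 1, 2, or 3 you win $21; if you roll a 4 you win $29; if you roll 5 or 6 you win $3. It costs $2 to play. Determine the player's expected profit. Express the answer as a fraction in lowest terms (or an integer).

E[payout] = (1/3)·3 + (1/2)·21 + (1/6)·29 = 49/3
Expected profit = 49/3 − 2 = 43/3

43/3 dollars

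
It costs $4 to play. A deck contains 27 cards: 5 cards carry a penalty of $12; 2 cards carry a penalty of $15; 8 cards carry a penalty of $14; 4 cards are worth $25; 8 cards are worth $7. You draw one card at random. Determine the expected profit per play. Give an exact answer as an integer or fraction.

E[payout] = (5/27)·(-12) + (2/27)·(-15) + (8/27)·(-14) + (4/27)·25 + (8/27)·7 = -46/27
Expected profit = -46/27 − 4 = -154/27

-154/27 dollars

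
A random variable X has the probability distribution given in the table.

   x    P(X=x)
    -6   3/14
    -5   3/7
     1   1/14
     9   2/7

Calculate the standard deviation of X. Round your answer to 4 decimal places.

E[X] = -11/14, E[X²] = 583/14
Var(X) = E[X²] − (E[X])² = 583/14 − 121/196 = 8041/196
SD(X) = √(8041/196) ≈ 6.4051

6.4051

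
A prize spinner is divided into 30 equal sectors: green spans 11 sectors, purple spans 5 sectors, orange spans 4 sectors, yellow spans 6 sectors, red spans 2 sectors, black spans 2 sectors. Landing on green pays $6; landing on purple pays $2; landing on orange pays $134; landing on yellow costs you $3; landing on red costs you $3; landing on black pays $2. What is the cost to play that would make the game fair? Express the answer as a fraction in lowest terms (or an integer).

E[payout] = (11/30)·6 + (5/30)·2 + (4/30)·134 + (6/30)·(-3) + (2/30)·(-3) + (2/30)·2 = 296/15
Fair fee = E[payout] = 296/15

296/15 dollars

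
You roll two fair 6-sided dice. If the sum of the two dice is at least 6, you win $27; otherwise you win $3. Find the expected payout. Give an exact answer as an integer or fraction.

E[payout] = (5/18)·3 + (13/18)·27 = 61/3

61/3 dollars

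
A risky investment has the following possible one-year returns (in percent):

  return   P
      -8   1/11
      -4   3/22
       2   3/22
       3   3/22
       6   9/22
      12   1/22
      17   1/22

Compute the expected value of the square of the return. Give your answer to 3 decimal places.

44.182

E[X²] = (1/11)·64 + (3/22)·16 + (3/22)·4 + (3/22)·9 + (9/22)·36 + (1/22)·144 + (1/22)·289
     = 486/11 ≈ 44.182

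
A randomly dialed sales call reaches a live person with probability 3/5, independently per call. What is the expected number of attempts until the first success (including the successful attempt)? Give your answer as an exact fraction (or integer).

For a geometric distribution, E[trials] = 1/p = 1/(3/5) = 5/3.

5/3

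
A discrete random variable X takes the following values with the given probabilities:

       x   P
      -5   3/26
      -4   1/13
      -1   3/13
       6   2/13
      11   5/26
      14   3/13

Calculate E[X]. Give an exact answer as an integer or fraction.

67/13

E[X] = (3/26)·(-5) + (1/13)·(-4) + (3/13)·(-1) + (2/13)·6 + (5/26)·11 + (3/13)·14
     = 67/13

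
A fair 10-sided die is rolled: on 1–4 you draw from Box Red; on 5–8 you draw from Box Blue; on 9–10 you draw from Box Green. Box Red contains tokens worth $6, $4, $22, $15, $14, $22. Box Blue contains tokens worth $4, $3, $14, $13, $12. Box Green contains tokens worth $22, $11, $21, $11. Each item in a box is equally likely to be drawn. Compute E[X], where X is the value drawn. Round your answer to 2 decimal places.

E[X | Box Red] = (6 + 4 + 22 + 15 + 14 + 22)/6 = 83/6
E[X | Box Blue] = (4 + 3 + 14 + 13 + 12)/5 = 46/5
E[X | Box Green] = (22 + 11 + 21 + 11)/4 = 65/4
E[X] = (2/5)·83/6 + (2/5)·46/5 + (1/5)·65/4 = 3739/300 ≈ 12.46

$12.46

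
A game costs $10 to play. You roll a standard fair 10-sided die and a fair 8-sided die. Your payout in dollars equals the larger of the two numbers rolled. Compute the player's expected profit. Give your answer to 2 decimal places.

-$3.45

Distribution of the larger of the two numbers rolled: 1 w.p. 1/80, 2 w.p. 3/80, 3 w.p. 1/16, 4 w.p. 7/80, 5 w.p. 9/80, 6 w.p. 11/80, …
E[payout] = (1/80)·1 + (3/80)·2 + (1/16)·3 + (7/80)·4 + (9/80)·5 + (11/80)·6 + (13/80)·7 + (3/16)·8 + (1/10)·9 + (1/10)·10 = 131/20
Expected profit = 131/20 − 10 = -69/20 ≈ -$3.45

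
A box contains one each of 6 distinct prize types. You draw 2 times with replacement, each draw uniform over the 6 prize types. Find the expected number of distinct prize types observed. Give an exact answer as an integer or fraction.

Let Xⱼ=1 if type j appears at least once. P(Xⱼ=1) = 1 − ((6−1)/6)^2 = 11/36.
E[#distinct] = 6·11/36 = 11/6.

11/6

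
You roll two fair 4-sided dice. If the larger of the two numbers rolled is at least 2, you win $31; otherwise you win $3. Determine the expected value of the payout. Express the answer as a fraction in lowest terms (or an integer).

E[payout] = (1/16)·3 + (15/16)·31 = 117/4

117/4 dollars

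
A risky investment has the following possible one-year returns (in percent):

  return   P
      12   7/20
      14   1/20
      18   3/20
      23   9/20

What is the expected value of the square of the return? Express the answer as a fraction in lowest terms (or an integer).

6937/20

E[X²] = (7/20)·144 + (1/20)·196 + (3/20)·324 + (9/20)·529
     = 6937/20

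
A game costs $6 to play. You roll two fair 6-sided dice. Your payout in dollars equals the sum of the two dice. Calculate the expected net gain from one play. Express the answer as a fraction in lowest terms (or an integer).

Distribution of the sum of the two dice: 2 w.p. 1/36, 3 w.p. 1/18, 4 w.p. 1/12, 5 w.p. 1/9, 6 w.p. 5/36, 7 w.p. 1/6, …
E[payout] = (1/36)·2 + (1/18)·3 + (1/12)·4 + (1/9)·5 + (5/36)·6 + (1/6)·7 + (5/36)·8 + (1/9)·9 + (1/12)·10 + (1/18)·11 + (1/36)·12 = 7
Expected profit = 7 − 6 = 1

$1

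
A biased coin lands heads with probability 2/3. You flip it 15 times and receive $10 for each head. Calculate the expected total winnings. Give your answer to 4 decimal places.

E[#heads] = 15·2/3 = 10 (linearity over flips).
E[winnings] = 10·10 = 100.
≈ 100.0000

$100.0000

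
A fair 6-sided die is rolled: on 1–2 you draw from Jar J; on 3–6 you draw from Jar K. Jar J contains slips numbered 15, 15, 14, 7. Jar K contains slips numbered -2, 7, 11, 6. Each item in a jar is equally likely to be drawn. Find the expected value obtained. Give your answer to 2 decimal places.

E[X | Jar J] = (15 + 15 + 14 + 7)/4 = 51/4
E[X | Jar K] = (-2 + 7 + 11 + 6)/4 = 11/2
E[X] = (1/3)·51/4 + (2/3)·11/2 = 95/12 ≈ 7.92

7.92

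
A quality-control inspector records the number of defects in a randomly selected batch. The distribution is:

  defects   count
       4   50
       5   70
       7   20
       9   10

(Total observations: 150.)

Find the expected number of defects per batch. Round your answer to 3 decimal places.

5.200

Total = 150, so P(defects=4) = 50/150, etc.
E[X] = (1/3)·4 + (7/15)·5 + (2/15)·7 + (1/15)·9
     = 26/5 ≈ 5.200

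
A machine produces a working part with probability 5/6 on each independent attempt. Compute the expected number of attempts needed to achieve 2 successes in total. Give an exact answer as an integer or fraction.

By linearity (sum of 2 independent geometric waits), E[trials] = 2/p = 2/(5/6) = 12/5.

12/5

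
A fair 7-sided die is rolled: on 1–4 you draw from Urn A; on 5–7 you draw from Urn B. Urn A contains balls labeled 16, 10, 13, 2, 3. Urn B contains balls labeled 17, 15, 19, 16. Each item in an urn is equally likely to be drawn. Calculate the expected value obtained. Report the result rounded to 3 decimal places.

12.207

E[X | Urn A] = (16 + 10 + 13 + 2 + 3)/5 = 44/5
E[X | Urn B] = (17 + 15 + 19 + 16)/4 = 67/4
E[X] = (4/7)·44/5 + (3/7)·67/4 = 1709/140 ≈ 12.207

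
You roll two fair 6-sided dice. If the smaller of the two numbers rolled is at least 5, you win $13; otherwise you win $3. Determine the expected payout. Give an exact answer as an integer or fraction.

37/9 dollars

E[payout] = (8/9)·3 + (1/9)·13 = 37/9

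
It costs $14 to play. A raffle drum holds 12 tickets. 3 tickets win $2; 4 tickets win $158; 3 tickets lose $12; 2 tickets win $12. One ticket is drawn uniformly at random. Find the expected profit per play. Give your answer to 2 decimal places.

E[payout] = (3/12)·2 + (4/12)·158 + (3/12)·(-12) + (2/12)·12 = 313/6
Expected profit = 313/6 − 14 = 229/6 ≈ $38.17

$38.17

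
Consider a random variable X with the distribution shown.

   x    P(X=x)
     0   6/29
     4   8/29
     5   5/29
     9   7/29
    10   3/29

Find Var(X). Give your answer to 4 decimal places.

E[X] = (6/29)·0 + (8/29)·4 + (5/29)·5 + (7/29)·9 + (3/29)·10 = 150/29
E[X²] = (6/29)·0 + (8/29)·16 + (5/29)·25 + (7/29)·81 + (3/29)·100 = 1120/29
Var(X) = 1120/29 − (150/29)² = 9980/841 ≈ 11.8668

11.8668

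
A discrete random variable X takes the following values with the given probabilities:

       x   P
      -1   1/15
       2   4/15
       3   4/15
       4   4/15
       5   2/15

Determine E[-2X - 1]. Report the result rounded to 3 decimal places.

E[-2x-1] = (1/15)·1 + (4/15)·(-5) + (4/15)·(-7) + (4/15)·(-9) + (2/15)·(-11)
     = -7 ≈ -7.000

-7.000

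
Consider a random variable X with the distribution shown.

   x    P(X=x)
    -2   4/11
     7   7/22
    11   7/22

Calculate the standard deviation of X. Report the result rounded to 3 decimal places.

E[X] = 5, E[X²] = 611/11
Var(X) = E[X²] − (E[X])² = 611/11 − 25 = 336/11
SD(X) = √(336/11) ≈ 5.527

5.527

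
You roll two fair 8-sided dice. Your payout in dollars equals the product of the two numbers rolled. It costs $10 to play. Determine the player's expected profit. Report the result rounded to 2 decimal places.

Distribution of the product of the two numbers rolled: 1 w.p. 1/64, 2 w.p. 1/32, 3 w.p. 1/32, 4 w.p. 3/64, 5 w.p. 1/32, 6 w.p. 1/16, …
E[payout] = (1/64)·1 + (1/32)·2 + (1/32)·3 + (3/64)·4 + (1/32)·5 + (1/16)·6 + (1/32)·7 + (1/16)·8 + (1/64)·9 + (1/32)·10 + (1/16)·12 + (1/32)·14 + (1/32)·15 + (3/64)·16 + (1/32)·18 + (1/32)·20 + (1/32)·21 + (1/16)·24 + (1/64)·25 + (1/32)·28 + (1/32)·30 + (1/32)·32 + (1/32)·35 + (1/64)·36 + (1/32)·40 + (1/32)·42 + (1/32)·48 + (1/64)·49 + (1/32)·56 + (1/64)·64 = 81/4
Expected profit = 81/4 − 10 = 41/4 ≈ $10.25

$10.25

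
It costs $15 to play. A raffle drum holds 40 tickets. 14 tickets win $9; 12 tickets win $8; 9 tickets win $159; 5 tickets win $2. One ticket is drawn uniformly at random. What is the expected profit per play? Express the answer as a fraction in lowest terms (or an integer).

1063/40 dollars

E[payout] = (14/40)·9 + (12/40)·8 + (9/40)·159 + (5/40)·2 = 1663/40
Expected profit = 1663/40 − 15 = 1063/40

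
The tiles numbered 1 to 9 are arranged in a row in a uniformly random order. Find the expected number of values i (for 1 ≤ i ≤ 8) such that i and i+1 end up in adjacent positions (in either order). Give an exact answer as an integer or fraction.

For each i ∈ {1,…,8}, let Xᵢ = 1 if i and i+1 are adjacent. P(Xᵢ=1) = 2·(9−1)!/9! = 2/9.
By linearity, E[ΣXᵢ] = (8)·(2/9) = 16/9.

16/9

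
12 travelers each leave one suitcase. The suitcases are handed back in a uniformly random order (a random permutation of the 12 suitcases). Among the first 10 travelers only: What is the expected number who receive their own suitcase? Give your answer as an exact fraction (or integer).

Let Xᵢ = 1 if person i gets their own suitcase. For each i, P(Xᵢ=1) = 1/12.
By linearity of expectation, E[X₁+…+X_10] = 10·(1/12) = 5/6.

5/6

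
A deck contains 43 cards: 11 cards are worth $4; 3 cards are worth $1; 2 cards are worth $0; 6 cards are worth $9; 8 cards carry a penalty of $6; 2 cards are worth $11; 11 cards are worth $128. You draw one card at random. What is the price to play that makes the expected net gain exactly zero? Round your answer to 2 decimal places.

E[payout] = (11/43)·4 + (3/43)·1 + (2/43)·0 + (6/43)·9 + (8/43)·(-6) + (2/43)·11 + (11/43)·128 = 1483/43
Fair fee = E[payout] = 1483/43 ≈ $34.49

$34.49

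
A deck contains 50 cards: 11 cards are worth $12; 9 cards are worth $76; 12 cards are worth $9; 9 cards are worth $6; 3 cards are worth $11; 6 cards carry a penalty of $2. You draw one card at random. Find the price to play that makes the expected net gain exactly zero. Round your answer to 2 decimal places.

$19.98

E[payout] = (11/50)·12 + (9/50)·76 + (12/50)·9 + (9/50)·6 + (3/50)·11 + (6/50)·(-2) = 999/50
Fair fee = E[payout] = 999/50 ≈ $19.98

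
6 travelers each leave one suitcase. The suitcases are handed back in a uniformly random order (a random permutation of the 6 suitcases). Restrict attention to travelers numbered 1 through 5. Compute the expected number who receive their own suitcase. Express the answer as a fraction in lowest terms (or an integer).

Let Xᵢ = 1 if person i gets their own suitcase. For each i, P(Xᵢ=1) = 1/6.
By linearity of expectation, E[X₁+…+X_5] = 5·(1/6) = 5/6.

5/6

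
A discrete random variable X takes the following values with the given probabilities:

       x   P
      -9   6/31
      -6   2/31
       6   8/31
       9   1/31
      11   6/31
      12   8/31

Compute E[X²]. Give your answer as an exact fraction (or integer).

2805/31

E[X²] = (6/31)·81 + (2/31)·36 + (8/31)·36 + (1/31)·81 + (6/31)·121 + (8/31)·144
     = 2805/31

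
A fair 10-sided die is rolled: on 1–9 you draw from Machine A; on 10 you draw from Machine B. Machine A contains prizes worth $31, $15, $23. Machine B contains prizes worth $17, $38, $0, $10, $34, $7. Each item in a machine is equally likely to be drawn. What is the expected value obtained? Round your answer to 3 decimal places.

E[X | Machine A] = (31 + 15 + 23)/3 = 23
E[X | Machine B] = (17 + 38 + 0 + 10 + 34 + 7)/6 = 53/3
E[X] = (9/10)·23 + (1/10)·53/3 = 337/15 ≈ 22.467

$22.467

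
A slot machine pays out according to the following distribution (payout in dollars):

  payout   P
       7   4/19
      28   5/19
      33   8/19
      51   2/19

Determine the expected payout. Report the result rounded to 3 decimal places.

$28.105

E[X] = (4/19)·7 + (5/19)·28 + (8/19)·33 + (2/19)·51
     = 534/19 ≈ 28.105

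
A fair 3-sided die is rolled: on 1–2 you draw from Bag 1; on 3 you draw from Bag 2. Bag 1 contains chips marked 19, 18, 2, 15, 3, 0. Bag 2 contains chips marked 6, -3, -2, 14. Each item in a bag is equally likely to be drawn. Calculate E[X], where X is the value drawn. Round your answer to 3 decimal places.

E[X | Bag 1] = (19 + 18 + 2 + 15 + 3 + 0)/6 = 19/2
E[X | Bag 2] = (6 − 3 − 2 + 14)/4 = 15/4
E[X] = (2/3)·19/2 + (1/3)·15/4 = 91/12 ≈ 7.583

7.583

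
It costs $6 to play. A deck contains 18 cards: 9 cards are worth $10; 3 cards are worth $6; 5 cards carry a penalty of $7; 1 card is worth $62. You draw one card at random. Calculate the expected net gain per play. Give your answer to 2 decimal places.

E[payout] = (9/18)·10 + (3/18)·6 + (5/18)·(-7) + (1/18)·62 = 15/2
Expected profit = 15/2 − 6 = 3/2 ≈ $1.50

$1.50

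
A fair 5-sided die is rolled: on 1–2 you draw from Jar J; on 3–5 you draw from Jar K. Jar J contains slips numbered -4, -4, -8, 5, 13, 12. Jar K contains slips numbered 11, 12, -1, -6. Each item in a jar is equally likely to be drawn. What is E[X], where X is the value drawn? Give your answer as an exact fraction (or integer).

10/3

E[X | Jar J] = (-4 − 4 − 8 + 5 + 13 + 12)/6 = 7/3
E[X | Jar K] = (11 + 12 − 1 − 6)/4 = 4
E[X] = (2/5)·7/3 + (3/5)·4 = 10/3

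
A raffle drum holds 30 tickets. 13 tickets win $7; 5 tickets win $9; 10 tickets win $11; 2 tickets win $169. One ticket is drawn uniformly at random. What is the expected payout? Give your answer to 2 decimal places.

$19.47

E[payout] = (13/30)·7 + (5/30)·9 + (10/30)·11 + (2/30)·169 = 292/15
≈ $19.47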